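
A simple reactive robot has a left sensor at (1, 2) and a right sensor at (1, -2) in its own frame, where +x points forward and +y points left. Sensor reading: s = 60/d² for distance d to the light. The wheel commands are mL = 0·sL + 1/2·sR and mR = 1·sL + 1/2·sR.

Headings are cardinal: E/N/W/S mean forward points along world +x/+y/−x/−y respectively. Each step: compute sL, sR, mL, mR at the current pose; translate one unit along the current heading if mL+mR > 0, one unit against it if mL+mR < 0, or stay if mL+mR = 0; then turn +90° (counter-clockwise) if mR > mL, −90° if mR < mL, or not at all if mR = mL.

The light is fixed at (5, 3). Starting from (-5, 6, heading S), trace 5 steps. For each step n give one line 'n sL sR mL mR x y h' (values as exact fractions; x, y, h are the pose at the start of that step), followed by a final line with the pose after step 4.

n=0: pose=(-5,6,S); sL=15/17, sR=15/37; mL=15/74, mR=1365/1258; mL+mR=810/629 → advance +1; mR−mL=15/17 → turn +1·90°
n=1: pose=(-5,5,E); sL=60/97, sR=20/27; mL=10/27, mR=2590/2619; mL+mR=3560/2619 → advance +1; mR−mL=60/97 → turn +1·90°
n=2: pose=(-4,5,N); sL=6/13, sR=30/29; mL=15/29, mR=369/377; mL+mR=564/377 → advance +1; mR−mL=6/13 → turn +1·90°
n=3: pose=(-4,6,W); sL=60/101, sR=12/25; mL=6/25, mR=2106/2525; mL+mR=2712/2525 → advance +1; mR−mL=60/101 → turn +1·90°
n=4: pose=(-5,6,S); sL=15/17, sR=15/37; mL=15/74, mR=1365/1258; mL+mR=810/629 → advance +1; mR−mL=15/17 → turn +1·90°

0 15/17 15/37 15/74 1365/1258 -5 6 S
1 60/97 20/27 10/27 2590/2619 -5 5 E
2 6/13 30/29 15/29 369/377 -4 5 N
3 60/101 12/25 6/25 2106/2525 -4 6 W
4 15/17 15/37 15/74 1365/1258 -5 6 S
final -5 5 E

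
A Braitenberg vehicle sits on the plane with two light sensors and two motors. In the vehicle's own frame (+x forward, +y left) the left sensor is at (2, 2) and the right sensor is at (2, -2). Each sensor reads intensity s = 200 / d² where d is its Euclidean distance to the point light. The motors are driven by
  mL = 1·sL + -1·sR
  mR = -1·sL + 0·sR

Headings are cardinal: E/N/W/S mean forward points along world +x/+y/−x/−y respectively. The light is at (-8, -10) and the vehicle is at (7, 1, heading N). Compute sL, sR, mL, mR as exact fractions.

left sensor world pos  = (5, 3); dL² = 338
right sensor world pos = (9, 3); dR² = 458
sL = 200/338 = 100/169
sR = 200/458 = 100/229
mL = 1·sL + -1·sR = 6000/38701
mR = -1·sL + 0·sR = -100/169

100/169 100/229 6000/38701 -100/169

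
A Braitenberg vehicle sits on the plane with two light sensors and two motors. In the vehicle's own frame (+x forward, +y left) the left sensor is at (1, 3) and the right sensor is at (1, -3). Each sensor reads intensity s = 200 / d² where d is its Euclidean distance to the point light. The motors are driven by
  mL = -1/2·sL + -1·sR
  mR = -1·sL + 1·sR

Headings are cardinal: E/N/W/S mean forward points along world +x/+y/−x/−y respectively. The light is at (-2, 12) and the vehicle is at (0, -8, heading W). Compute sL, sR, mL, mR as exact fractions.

20/53 20/29 -1350/1537 480/1537

left sensor world pos  = (-1, -11); dL² = 530
right sensor world pos = (-1, -5); dR² = 290
sL = 200/530 = 20/53
sR = 200/290 = 20/29
mL = -1/2·sL + -1·sR = -1350/1537
mR = -1·sL + 1·sR = 480/1537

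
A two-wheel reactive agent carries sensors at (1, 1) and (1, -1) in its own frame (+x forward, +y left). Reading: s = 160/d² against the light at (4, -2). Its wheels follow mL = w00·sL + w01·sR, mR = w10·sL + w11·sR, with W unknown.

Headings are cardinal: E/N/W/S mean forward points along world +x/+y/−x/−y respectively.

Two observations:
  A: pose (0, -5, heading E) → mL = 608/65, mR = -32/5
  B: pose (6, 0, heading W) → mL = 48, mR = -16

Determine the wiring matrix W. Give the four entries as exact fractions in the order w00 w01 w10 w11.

1/2 1/2 0 -1

obs A: pose=(0,-5,E) → sL=160/13, sR=32/5, mL=608/65, mR=-32/5
obs B: pose=(6,0,W) → sL=80, sR=16, mL=48, mR=-16
sensor matrix S = [[160/13, 32/5], [80, 16]]; det S = -4096/13
solve [mL_A; mL_B] = S·[w00; w01] and [mR_A; mR_B] = S·[w10; w11]:
  w00 = 1/2, w01 = 1/2, w10 = 0, w11 = -1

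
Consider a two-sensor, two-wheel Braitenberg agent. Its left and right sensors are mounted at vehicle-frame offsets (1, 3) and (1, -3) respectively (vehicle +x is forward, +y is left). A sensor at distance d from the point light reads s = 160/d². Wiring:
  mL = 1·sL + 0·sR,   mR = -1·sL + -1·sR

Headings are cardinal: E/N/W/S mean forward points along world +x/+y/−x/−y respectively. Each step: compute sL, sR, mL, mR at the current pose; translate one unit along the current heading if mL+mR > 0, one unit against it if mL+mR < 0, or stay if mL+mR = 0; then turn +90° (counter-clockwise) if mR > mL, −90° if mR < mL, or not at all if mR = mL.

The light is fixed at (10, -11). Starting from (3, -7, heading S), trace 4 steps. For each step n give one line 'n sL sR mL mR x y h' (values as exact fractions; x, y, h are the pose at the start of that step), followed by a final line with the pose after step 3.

0 32/5 160/109 32/5 -4288/545 3 -7 S
1 40/17 5/4 40/17 -245/68 3 -6 W
2 160/117 32/9 160/117 -64/13 4 -6 N
3 80/37 80/13 80/37 -4000/481 4 -7 E
final 3 -7 S

n=0: pose=(3,-7,S); sL=32/5, sR=160/109; mL=32/5, mR=-4288/545; mL+mR=-160/109 → advance -1; mR−mL=-7776/545 → turn -1·90°
n=1: pose=(3,-6,W); sL=40/17, sR=5/4; mL=40/17, mR=-245/68; mL+mR=-5/4 → advance -1; mR−mL=-405/68 → turn -1·90°
n=2: pose=(4,-6,N); sL=160/117, sR=32/9; mL=160/117, mR=-64/13; mL+mR=-32/9 → advance -1; mR−mL=-736/117 → turn -1·90°
n=3: pose=(4,-7,E); sL=80/37, sR=80/13; mL=80/37, mR=-4000/481; mL+mR=-80/13 → advance -1; mR−mL=-5040/481 → turn -1·90°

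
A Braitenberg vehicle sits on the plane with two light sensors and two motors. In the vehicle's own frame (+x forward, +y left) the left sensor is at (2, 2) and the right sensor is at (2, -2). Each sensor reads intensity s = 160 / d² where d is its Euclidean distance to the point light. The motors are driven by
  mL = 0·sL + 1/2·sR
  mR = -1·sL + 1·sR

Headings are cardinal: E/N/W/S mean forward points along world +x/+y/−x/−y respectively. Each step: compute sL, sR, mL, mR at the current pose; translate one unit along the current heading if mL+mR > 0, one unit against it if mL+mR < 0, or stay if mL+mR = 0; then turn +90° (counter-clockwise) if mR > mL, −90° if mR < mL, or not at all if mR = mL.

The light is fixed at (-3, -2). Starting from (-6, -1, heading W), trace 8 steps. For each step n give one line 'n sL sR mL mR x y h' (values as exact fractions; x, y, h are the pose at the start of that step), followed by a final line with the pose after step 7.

n=0: pose=(-6,-1,W); sL=80/13, sR=80/17; mL=40/17, mR=-320/221; mL+mR=200/221 → advance +1; mR−mL=-840/221 → turn -1·90°
n=1: pose=(-7,-1,N); sL=32/9, sR=160/13; mL=80/13, mR=1024/117; mL+mR=1744/117 → advance +1; mR−mL=304/117 → turn +1·90°
n=2: pose=(-7,0,W); sL=40/9, sR=40/13; mL=20/13, mR=-160/117; mL+mR=20/117 → advance +1; mR−mL=-340/117 → turn -1·90°
n=3: pose=(-8,0,N); sL=32/13, sR=32/5; mL=16/5, mR=256/65; mL+mR=464/65 → advance +1; mR−mL=48/65 → turn +1·90°
n=4: pose=(-8,1,W); sL=16/5, sR=80/37; mL=40/37, mR=-192/185; mL+mR=8/185 → advance +1; mR−mL=-392/185 → turn -1·90°
n=5: pose=(-9,1,N); sL=160/89, sR=160/41; mL=80/41, mR=7680/3649; mL+mR=14800/3649 → advance +1; mR−mL=560/3649 → turn +1·90°
n=6: pose=(-9,2,W); sL=40/17, sR=8/5; mL=4/5, mR=-64/85; mL+mR=4/85 → advance +1; mR−mL=-132/85 → turn -1·90°
n=7: pose=(-10,2,N); sL=160/117, sR=160/61; mL=80/61, mR=8960/7137; mL+mR=18320/7137 → advance +1; mR−mL=-400/7137 → turn -1·90°

0 80/13 80/17 40/17 -320/221 -6 -1 W
1 32/9 160/13 80/13 1024/117 -7 -1 N
2 40/9 40/13 20/13 -160/117 -7 0 W
3 32/13 32/5 16/5 256/65 -8 0 N
4 16/5 80/37 40/37 -192/185 -8 1 W
5 160/89 160/41 80/41 7680/3649 -9 1 N
6 40/17 8/5 4/5 -64/85 -9 2 W
7 160/117 160/61 80/61 8960/7137 -10 2 N
final -10 3 E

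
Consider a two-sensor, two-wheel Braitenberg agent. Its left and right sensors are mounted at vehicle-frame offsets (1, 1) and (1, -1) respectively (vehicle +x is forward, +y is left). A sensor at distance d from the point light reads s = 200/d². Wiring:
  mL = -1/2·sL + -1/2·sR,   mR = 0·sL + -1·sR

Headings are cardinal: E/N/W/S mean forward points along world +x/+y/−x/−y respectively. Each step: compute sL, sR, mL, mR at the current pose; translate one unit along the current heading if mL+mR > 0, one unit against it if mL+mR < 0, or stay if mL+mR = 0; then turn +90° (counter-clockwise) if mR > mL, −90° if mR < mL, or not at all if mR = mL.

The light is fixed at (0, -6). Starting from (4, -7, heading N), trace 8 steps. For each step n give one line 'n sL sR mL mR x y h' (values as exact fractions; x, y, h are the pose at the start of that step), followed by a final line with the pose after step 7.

0 200/9 8 -136/9 -8 4 -7 N
1 100/9 20 -140/9 -20 4 -8 W
2 200/17 200/37 -5400/629 -200/37 5 -8 N
3 25/4 10 -65/8 -10 5 -9 W
4 200/29 200/53 -8200/1537 -200/53 6 -9 N
5 4 100/17 -84/17 -100/17 6 -10 W
6 40/9 200/73 -2360/657 -200/73 7 -10 N
7 25/9 50/13 -775/234 -50/13 7 -11 W
final 8 -11 N

n=0: pose=(4,-7,N); sL=200/9, sR=8; mL=-136/9, mR=-8; mL+mR=-208/9 → advance -1; mR−mL=64/9 → turn +1·90°
n=1: pose=(4,-8,W); sL=100/9, sR=20; mL=-140/9, mR=-20; mL+mR=-320/9 → advance -1; mR−mL=-40/9 → turn -1·90°
n=2: pose=(5,-8,N); sL=200/17, sR=200/37; mL=-5400/629, mR=-200/37; mL+mR=-8800/629 → advance -1; mR−mL=2000/629 → turn +1·90°
n=3: pose=(5,-9,W); sL=25/4, sR=10; mL=-65/8, mR=-10; mL+mR=-145/8 → advance -1; mR−mL=-15/8 → turn -1·90°
n=4: pose=(6,-9,N); sL=200/29, sR=200/53; mL=-8200/1537, mR=-200/53; mL+mR=-14000/1537 → advance -1; mR−mL=2400/1537 → turn +1·90°
n=5: pose=(6,-10,W); sL=4, sR=100/17; mL=-84/17, mR=-100/17; mL+mR=-184/17 → advance -1; mR−mL=-16/17 → turn -1·90°
n=6: pose=(7,-10,N); sL=40/9, sR=200/73; mL=-2360/657, mR=-200/73; mL+mR=-4160/657 → advance -1; mR−mL=560/657 → turn +1·90°
n=7: pose=(7,-11,W); sL=25/9, sR=50/13; mL=-775/234, mR=-50/13; mL+mR=-1675/234 → advance -1; mR−mL=-125/234 → turn -1·90°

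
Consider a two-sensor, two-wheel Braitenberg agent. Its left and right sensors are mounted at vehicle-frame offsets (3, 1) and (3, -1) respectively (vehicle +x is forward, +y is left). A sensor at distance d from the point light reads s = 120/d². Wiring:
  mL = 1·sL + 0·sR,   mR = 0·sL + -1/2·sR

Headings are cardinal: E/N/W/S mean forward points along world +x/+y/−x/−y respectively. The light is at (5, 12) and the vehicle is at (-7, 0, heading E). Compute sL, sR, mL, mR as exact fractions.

60/101 12/25 60/101 -6/25

left sensor world pos  = (-4, 1); dL² = 202
right sensor world pos = (-4, -1); dR² = 250
sL = 120/202 = 60/101
sR = 120/250 = 12/25
mL = 1·sL + 0·sR = 60/101
mR = 0·sL + -1/2·sR = -6/25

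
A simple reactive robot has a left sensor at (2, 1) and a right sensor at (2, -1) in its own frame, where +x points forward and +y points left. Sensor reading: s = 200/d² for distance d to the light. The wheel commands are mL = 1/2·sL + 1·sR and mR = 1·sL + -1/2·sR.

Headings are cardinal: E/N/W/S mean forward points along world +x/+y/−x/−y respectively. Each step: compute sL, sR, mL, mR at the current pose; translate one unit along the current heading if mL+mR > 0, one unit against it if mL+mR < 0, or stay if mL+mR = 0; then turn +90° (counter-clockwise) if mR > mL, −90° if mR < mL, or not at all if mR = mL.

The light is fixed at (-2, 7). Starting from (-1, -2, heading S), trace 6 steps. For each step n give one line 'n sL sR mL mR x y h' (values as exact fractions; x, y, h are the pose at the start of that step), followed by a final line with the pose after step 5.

0 8/5 200/121 1484/605 468/605 -1 -2 S
1 100/61 100/41 8150/2501 1050/2501 -1 -3 W
2 40/13 40/13 60/13 20/13 -2 -3 N
3 50/17 25/13 750/221 875/442 -2 -2 E
4 8/5 200/121 1484/605 468/605 -1 -2 S
5 100/61 100/41 8150/2501 1050/2501 -1 -3 W
final -2 -3 N

n=0: pose=(-1,-2,S); sL=8/5, sR=200/121; mL=1484/605, mR=468/605; mL+mR=1952/605 → advance +1; mR−mL=-1016/605 → turn -1·90°
n=1: pose=(-1,-3,W); sL=100/61, sR=100/41; mL=8150/2501, mR=1050/2501; mL+mR=9200/2501 → advance +1; mR−mL=-7100/2501 → turn -1·90°
n=2: pose=(-2,-3,N); sL=40/13, sR=40/13; mL=60/13, mR=20/13; mL+mR=80/13 → advance +1; mR−mL=-40/13 → turn -1·90°
n=3: pose=(-2,-2,E); sL=50/17, sR=25/13; mL=750/221, mR=875/442; mL+mR=2375/442 → advance +1; mR−mL=-625/442 → turn -1·90°
n=4: pose=(-1,-2,S); sL=8/5, sR=200/121; mL=1484/605, mR=468/605; mL+mR=1952/605 → advance +1; mR−mL=-1016/605 → turn -1·90°
n=5: pose=(-1,-3,W); sL=100/61, sR=100/41; mL=8150/2501, mR=1050/2501; mL+mR=9200/2501 → advance +1; mR−mL=-7100/2501 → turn -1·90°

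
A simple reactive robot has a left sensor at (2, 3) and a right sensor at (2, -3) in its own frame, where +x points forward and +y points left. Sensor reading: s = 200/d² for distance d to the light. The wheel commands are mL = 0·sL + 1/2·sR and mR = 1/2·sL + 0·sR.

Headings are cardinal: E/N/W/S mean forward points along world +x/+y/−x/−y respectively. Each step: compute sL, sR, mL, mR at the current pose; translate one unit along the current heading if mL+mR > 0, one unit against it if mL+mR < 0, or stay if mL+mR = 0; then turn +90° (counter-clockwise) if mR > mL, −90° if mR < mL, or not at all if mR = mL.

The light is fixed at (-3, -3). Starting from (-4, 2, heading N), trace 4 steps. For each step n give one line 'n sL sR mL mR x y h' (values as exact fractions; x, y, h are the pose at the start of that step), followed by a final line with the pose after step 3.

0 40/13 200/53 100/53 20/13 -4 2 N
1 100/41 20 10 50/41 -4 3 E
2 8 8 4 4 -3 3 S
3 100/9 100/9 50/9 50/9 -3 2 S
final -3 1 S

n=0: pose=(-4,2,N); sL=40/13, sR=200/53; mL=100/53, mR=20/13; mL+mR=2360/689 → advance +1; mR−mL=-240/689 → turn -1·90°
n=1: pose=(-4,3,E); sL=100/41, sR=20; mL=10, mR=50/41; mL+mR=460/41 → advance +1; mR−mL=-360/41 → turn -1·90°
n=2: pose=(-3,3,S); sL=8, sR=8; mL=4, mR=4; mL+mR=8 → advance +1; mR−mL=0 → turn +0·90°
n=3: pose=(-3,2,S); sL=100/9, sR=100/9; mL=50/9, mR=50/9; mL+mR=100/9 → advance +1; mR−mL=0 → turn +0·90°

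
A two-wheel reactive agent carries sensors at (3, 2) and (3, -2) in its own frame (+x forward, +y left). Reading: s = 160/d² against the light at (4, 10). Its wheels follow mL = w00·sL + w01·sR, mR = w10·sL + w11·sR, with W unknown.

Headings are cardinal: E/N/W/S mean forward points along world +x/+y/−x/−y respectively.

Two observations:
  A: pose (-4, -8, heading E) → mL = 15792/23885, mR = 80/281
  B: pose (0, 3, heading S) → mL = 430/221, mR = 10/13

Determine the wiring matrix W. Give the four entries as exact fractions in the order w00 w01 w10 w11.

obs A: pose=(-4,-8,E) → sL=160/281, sR=32/85, mL=15792/23885, mR=80/281
obs B: pose=(0,3,S) → sL=20/13, sR=20/17, mL=430/221, mR=10/13
sensor matrix S = [[160/281, 32/85], [20/13, 20/17]]; det S = 5632/62101
solve [mL_A; mL_B] = S·[w00; w01] and [mR_A; mR_B] = S·[w10; w11]:
  w00 = 1/2, w01 = 1, w10 = 1/2, w11 = 0

1/2 1 1/2 0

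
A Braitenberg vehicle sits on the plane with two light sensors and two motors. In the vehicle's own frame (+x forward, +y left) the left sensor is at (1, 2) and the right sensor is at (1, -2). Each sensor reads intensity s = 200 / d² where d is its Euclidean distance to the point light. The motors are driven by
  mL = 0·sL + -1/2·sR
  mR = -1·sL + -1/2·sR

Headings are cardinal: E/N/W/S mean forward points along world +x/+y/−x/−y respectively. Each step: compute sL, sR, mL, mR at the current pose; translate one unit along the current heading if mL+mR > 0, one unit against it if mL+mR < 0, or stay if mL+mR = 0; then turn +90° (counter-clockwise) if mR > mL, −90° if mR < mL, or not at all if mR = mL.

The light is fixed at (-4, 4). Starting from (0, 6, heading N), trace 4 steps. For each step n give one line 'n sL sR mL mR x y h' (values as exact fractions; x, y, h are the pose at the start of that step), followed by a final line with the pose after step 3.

n=0: pose=(0,6,N); sL=200/13, sR=40/9; mL=-20/9, mR=-2060/117; mL+mR=-2320/117 → advance -1; mR−mL=-200/13 → turn -1·90°
n=1: pose=(0,5,E); sL=100/17, sR=100/13; mL=-50/13, mR=-2150/221; mL+mR=-3000/221 → advance -1; mR−mL=-100/17 → turn -1·90°
n=2: pose=(-1,5,S); sL=8, sR=200; mL=-100, mR=-108; mL+mR=-208 → advance -1; mR−mL=-8 → turn -1·90°
n=3: pose=(-1,6,W); sL=50, sR=10; mL=-5, mR=-55; mL+mR=-60 → advance -1; mR−mL=-50 → turn -1·90°

0 200/13 40/9 -20/9 -2060/117 0 6 N
1 100/17 100/13 -50/13 -2150/221 0 5 E
2 8 200 -100 -108 -1 5 S
3 50 10 -5 -55 -1 6 W
final 0 6 N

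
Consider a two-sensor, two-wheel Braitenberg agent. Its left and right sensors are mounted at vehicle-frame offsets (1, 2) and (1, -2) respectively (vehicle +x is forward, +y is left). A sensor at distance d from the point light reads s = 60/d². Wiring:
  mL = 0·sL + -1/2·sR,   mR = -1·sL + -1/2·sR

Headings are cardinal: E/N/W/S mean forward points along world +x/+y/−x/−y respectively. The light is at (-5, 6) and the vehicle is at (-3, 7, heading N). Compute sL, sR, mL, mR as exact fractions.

15 3 -3/2 -33/2

left sensor world pos  = (-5, 8); dL² = 4
right sensor world pos = (-1, 8); dR² = 20
sL = 60/4 = 15
sR = 60/20 = 3
mL = 0·sL + -1/2·sR = -3/2
mR = -1·sL + -1/2·sR = -33/2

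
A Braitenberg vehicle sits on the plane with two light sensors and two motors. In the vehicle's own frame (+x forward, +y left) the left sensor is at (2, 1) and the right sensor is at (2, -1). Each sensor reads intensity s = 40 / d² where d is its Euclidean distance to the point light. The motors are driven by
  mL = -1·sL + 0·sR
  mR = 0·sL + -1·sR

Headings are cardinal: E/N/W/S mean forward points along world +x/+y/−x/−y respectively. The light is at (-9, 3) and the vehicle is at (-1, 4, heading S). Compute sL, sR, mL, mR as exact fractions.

left sensor world pos  = (0, 2); dL² = 82
right sensor world pos = (-2, 2); dR² = 50
sL = 40/82 = 20/41
sR = 40/50 = 4/5
mL = -1·sL + 0·sR = -20/41
mR = 0·sL + -1·sR = -4/5

20/41 4/5 -20/41 -4/5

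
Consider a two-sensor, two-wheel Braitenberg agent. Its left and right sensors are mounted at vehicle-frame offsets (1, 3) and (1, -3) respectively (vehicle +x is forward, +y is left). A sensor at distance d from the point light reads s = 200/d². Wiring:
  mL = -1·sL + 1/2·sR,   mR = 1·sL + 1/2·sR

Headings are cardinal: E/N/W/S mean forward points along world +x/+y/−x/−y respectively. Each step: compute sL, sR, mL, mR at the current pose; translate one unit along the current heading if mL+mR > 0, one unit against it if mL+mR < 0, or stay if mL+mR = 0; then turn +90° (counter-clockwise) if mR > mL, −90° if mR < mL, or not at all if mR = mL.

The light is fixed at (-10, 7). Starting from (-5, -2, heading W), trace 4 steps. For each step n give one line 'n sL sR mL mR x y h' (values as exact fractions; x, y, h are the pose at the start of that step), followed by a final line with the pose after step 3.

0 5/4 50/13 35/52 165/52 -5 -2 W
1 200/149 200/101 -5300/15049 35100/15049 -6 -2 S
2 100/37 100/97 -7850/3589 11550/3589 -6 -3 E
3 40/17 40/29 -820/493 1500/493 -5 -3 N
final -5 -2 W

n=0: pose=(-5,-2,W); sL=5/4, sR=50/13; mL=35/52, mR=165/52; mL+mR=50/13 → advance +1; mR−mL=5/2 → turn +1·90°
n=1: pose=(-6,-2,S); sL=200/149, sR=200/101; mL=-5300/15049, mR=35100/15049; mL+mR=200/101 → advance +1; mR−mL=400/149 → turn +1·90°
n=2: pose=(-6,-3,E); sL=100/37, sR=100/97; mL=-7850/3589, mR=11550/3589; mL+mR=100/97 → advance +1; mR−mL=200/37 → turn +1·90°
n=3: pose=(-5,-3,N); sL=40/17, sR=40/29; mL=-820/493, mR=1500/493; mL+mR=40/29 → advance +1; mR−mL=80/17 → turn +1·90°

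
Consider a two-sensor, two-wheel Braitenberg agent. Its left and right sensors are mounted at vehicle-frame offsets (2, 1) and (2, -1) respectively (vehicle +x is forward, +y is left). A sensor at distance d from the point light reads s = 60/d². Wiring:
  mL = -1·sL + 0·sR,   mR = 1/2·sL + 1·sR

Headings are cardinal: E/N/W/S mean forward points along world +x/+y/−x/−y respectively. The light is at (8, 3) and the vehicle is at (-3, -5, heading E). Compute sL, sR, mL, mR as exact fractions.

left sensor world pos  = (-1, -4); dL² = 130
right sensor world pos = (-1, -6); dR² = 162
sL = 60/130 = 6/13
sR = 60/162 = 10/27
mL = -1·sL + 0·sR = -6/13
mR = 1/2·sL + 1·sR = 211/351

6/13 10/27 -6/13 211/351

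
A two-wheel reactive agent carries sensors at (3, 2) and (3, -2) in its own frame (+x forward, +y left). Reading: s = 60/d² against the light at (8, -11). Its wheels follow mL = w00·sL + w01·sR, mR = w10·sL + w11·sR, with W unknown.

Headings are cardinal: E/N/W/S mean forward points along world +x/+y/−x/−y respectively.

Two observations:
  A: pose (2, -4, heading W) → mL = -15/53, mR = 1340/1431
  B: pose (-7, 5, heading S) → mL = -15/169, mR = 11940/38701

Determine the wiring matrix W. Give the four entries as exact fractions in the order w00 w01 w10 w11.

obs A: pose=(2,-4,W) → sL=30/53, sR=10/27, mL=-15/53, mR=1340/1431
obs B: pose=(-7,5,S) → sL=30/169, sR=30/229, mL=-15/169, mR=11940/38701
sensor matrix S = [[30/53, 10/27], [30/169, 30/229]]; det S = 155200/18460377
solve [mL_A; mL_B] = S·[w00; w01] and [mR_A; mR_B] = S·[w10; w11]:
  w00 = -1/2, w01 = 0, w10 = 1, w11 = 1

-1/2 0 1 1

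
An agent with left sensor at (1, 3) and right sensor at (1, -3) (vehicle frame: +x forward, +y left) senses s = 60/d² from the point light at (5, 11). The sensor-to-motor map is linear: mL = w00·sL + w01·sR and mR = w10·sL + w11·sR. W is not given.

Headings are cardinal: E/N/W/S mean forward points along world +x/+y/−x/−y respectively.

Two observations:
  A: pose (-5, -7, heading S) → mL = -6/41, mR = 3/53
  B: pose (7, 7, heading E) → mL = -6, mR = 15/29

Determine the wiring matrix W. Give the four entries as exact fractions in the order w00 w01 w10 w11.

obs A: pose=(-5,-7,S) → sL=6/41, sR=6/53, mL=-6/41, mR=3/53
obs B: pose=(7,7,E) → sL=6, sR=30/29, mL=-6, mR=15/29
sensor matrix S = [[6/41, 6/53], [6, 30/29]]; det S = -33264/63017
solve [mL_A; mL_B] = S·[w00; w01] and [mR_A; mR_B] = S·[w10; w11]:
  w00 = -1, w01 = 0, w10 = 0, w11 = 1/2

-1 0 0 1/2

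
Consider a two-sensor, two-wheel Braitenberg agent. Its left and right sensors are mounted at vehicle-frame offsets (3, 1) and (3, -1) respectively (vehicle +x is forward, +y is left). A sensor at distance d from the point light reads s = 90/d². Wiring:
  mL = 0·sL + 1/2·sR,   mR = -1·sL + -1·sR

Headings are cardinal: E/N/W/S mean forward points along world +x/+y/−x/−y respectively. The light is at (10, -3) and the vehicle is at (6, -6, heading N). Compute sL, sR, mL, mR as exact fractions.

left sensor world pos  = (5, -3); dL² = 25
right sensor world pos = (7, -3); dR² = 9
sL = 90/25 = 18/5
sR = 90/9 = 10
mL = 0·sL + 1/2·sR = 5
mR = -1·sL + -1·sR = -68/5

18/5 10 5 -68/5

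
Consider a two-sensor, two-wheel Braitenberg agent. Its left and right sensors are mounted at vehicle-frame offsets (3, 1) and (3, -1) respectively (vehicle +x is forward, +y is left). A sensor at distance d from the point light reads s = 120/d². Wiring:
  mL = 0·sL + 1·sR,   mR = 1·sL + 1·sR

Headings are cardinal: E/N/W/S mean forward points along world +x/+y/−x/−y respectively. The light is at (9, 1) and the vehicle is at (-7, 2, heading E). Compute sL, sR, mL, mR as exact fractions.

left sensor world pos  = (-4, 3); dL² = 173
right sensor world pos = (-4, 1); dR² = 169
sL = 120/173 = 120/173
sR = 120/169 = 120/169
mL = 0·sL + 1·sR = 120/169
mR = 1·sL + 1·sR = 41040/29237

120/173 120/169 120/169 41040/29237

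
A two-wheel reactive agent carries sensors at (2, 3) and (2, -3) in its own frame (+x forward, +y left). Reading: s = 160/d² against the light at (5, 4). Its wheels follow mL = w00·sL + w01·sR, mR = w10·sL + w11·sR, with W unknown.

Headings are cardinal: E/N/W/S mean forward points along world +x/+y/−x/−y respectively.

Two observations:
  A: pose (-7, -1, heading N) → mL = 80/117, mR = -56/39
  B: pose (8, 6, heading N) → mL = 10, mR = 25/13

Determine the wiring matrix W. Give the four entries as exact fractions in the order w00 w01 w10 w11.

1 0 1/2 -1

obs A: pose=(-7,-1,N) → sL=80/117, sR=16/9, mL=80/117, mR=-56/39
obs B: pose=(8,6,N) → sL=10, sR=40/13, mL=10, mR=25/13
sensor matrix S = [[80/117, 16/9], [10, 40/13]]; det S = -23840/1521
solve [mL_A; mL_B] = S·[w00; w01] and [mR_A; mR_B] = S·[w10; w11]:
  w00 = 1, w01 = 0, w10 = 1/2, w11 = -1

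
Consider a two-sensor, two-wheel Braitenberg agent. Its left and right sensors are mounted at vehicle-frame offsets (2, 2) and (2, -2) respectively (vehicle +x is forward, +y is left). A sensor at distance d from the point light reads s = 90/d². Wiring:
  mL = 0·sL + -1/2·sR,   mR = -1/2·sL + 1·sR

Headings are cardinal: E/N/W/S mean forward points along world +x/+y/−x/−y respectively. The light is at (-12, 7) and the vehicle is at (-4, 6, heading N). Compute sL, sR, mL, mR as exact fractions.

left sensor world pos  = (-6, 8); dL² = 37
right sensor world pos = (-2, 8); dR² = 101
sL = 90/37 = 90/37
sR = 90/101 = 90/101
mL = 0·sL + -1/2·sR = -45/101
mR = -1/2·sL + 1·sR = -1215/3737

90/37 90/101 -45/101 -1215/3737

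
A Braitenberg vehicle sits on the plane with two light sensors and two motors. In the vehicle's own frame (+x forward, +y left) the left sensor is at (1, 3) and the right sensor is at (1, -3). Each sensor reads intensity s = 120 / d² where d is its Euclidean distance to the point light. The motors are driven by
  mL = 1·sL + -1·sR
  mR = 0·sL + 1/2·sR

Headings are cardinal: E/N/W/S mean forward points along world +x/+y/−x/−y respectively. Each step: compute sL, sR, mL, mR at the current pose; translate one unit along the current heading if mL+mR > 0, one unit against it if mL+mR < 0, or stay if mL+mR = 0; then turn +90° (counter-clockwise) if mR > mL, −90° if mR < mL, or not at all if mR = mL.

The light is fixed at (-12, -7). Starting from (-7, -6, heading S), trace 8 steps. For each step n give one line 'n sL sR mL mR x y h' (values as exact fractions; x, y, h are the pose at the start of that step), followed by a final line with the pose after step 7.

0 15/8 30 -225/8 15 -7 -6 S
1 120/61 120/37 -2880/2257 60/37 -7 -5 E
2 20/3 4/3 16/3 2/3 -6 -5 N
3 24/17 120/49 -864/833 60/49 -6 -4 E
4 15/4 30/29 315/116 15/29 -5 -4 N
5 120/113 24/13 -1152/1469 12/13 -5 -3 E
6 12/5 60/73 576/365 30/73 -4 -3 N
7 24/29 24/17 -288/493 12/17 -4 -2 E
final -3 -2 N

n=0: pose=(-7,-6,S); sL=15/8, sR=30; mL=-225/8, mR=15; mL+mR=-105/8 → advance -1; mR−mL=345/8 → turn +1·90°
n=1: pose=(-7,-5,E); sL=120/61, sR=120/37; mL=-2880/2257, mR=60/37; mL+mR=780/2257 → advance +1; mR−mL=6540/2257 → turn +1·90°
n=2: pose=(-6,-5,N); sL=20/3, sR=4/3; mL=16/3, mR=2/3; mL+mR=6 → advance +1; mR−mL=-14/3 → turn -1·90°
n=3: pose=(-6,-4,E); sL=24/17, sR=120/49; mL=-864/833, mR=60/49; mL+mR=156/833 → advance +1; mR−mL=1884/833 → turn +1·90°
n=4: pose=(-5,-4,N); sL=15/4, sR=30/29; mL=315/116, mR=15/29; mL+mR=375/116 → advance +1; mR−mL=-255/116 → turn -1·90°
n=5: pose=(-5,-3,E); sL=120/113, sR=24/13; mL=-1152/1469, mR=12/13; mL+mR=204/1469 → advance +1; mR−mL=2508/1469 → turn +1·90°
n=6: pose=(-4,-3,N); sL=12/5, sR=60/73; mL=576/365, mR=30/73; mL+mR=726/365 → advance +1; mR−mL=-426/365 → turn -1·90°
n=7: pose=(-4,-2,E); sL=24/29, sR=24/17; mL=-288/493, mR=12/17; mL+mR=60/493 → advance +1; mR−mL=636/493 → turn +1·90°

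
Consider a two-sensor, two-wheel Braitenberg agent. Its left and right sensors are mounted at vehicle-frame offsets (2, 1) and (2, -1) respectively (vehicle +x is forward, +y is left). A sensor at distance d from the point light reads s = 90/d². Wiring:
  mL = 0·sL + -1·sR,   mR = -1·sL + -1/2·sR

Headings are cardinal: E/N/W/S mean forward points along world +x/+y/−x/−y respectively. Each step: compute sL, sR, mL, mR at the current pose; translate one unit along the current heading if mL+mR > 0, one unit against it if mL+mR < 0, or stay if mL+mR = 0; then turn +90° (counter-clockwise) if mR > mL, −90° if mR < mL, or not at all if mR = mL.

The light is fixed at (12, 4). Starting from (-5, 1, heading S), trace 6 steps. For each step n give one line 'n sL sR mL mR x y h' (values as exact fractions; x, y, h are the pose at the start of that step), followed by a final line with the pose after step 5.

n=0: pose=(-5,1,S); sL=90/281, sR=90/349; mL=-90/349, mR=-44055/98069; mL+mR=-69345/98069 → advance -1; mR−mL=-18765/98069 → turn -1·90°
n=1: pose=(-5,2,W); sL=9/37, sR=45/181; mL=-45/181, mR=-4923/13394; mL+mR=-8253/13394 → advance -1; mR−mL=-1593/13394 → turn -1·90°
n=2: pose=(-4,2,N); sL=90/289, sR=2/5; mL=-2/5, mR=-739/1445; mL+mR=-1317/1445 → advance -1; mR−mL=-161/1445 → turn -1·90°
n=3: pose=(-4,1,E); sL=9/20, sR=45/106; mL=-45/106, mR=-351/530; mL+mR=-288/265 → advance -1; mR−mL=-63/265 → turn -1·90°
n=4: pose=(-5,1,S); sL=90/281, sR=90/349; mL=-90/349, mR=-44055/98069; mL+mR=-69345/98069 → advance -1; mR−mL=-18765/98069 → turn -1·90°
n=5: pose=(-5,2,W); sL=9/37, sR=45/181; mL=-45/181, mR=-4923/13394; mL+mR=-8253/13394 → advance -1; mR−mL=-1593/13394 → turn -1·90°

0 90/281 90/349 -90/349 -44055/98069 -5 1 S
1 9/37 45/181 -45/181 -4923/13394 -5 2 W
2 90/289 2/5 -2/5 -739/1445 -4 2 N
3 9/20 45/106 -45/106 -351/530 -4 1 E
4 90/281 90/349 -90/349 -44055/98069 -5 1 S
5 9/37 45/181 -45/181 -4923/13394 -5 2 W
final -4 2 N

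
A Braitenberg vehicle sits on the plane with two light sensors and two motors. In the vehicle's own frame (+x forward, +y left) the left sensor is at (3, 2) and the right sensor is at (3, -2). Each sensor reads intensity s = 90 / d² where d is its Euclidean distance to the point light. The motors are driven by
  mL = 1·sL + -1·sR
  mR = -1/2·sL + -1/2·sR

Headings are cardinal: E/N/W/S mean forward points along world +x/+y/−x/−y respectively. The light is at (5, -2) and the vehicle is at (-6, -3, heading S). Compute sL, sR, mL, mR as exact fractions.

90/97 18/37 1584/3589 -2538/3589

left sensor world pos  = (-4, -6); dL² = 97
right sensor world pos = (-8, -6); dR² = 185
sL = 90/97 = 90/97
sR = 90/185 = 18/37
mL = 1·sL + -1·sR = 1584/3589
mR = -1/2·sL + -1/2·sR = -2538/3589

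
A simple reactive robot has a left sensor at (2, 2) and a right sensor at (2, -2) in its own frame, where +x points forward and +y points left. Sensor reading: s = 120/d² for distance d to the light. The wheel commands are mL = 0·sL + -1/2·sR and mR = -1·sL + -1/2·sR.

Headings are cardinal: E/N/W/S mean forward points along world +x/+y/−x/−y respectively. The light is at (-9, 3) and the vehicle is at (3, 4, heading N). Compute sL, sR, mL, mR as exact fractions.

120/109 24/41 -12/41 -6228/4469

left sensor world pos  = (1, 6); dL² = 109
right sensor world pos = (5, 6); dR² = 205
sL = 120/109 = 120/109
sR = 120/205 = 24/41
mL = 0·sL + -1/2·sR = -12/41
mR = -1·sL + -1/2·sR = -6228/4469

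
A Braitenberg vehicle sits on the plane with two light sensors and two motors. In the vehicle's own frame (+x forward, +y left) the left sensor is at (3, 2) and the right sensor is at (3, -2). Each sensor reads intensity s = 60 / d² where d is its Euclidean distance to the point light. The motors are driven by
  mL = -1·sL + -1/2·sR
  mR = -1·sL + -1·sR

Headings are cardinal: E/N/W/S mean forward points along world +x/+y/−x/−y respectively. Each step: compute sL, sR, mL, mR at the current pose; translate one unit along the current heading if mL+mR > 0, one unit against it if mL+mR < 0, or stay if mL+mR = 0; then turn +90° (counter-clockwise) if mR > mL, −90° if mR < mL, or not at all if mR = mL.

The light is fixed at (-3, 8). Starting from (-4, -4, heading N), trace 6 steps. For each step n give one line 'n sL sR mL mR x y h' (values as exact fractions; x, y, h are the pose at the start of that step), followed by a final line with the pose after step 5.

n=0: pose=(-4,-4,N); sL=2/3, sR=30/41; mL=-127/123, mR=-172/123; mL+mR=-299/123 → advance -1; mR−mL=-15/41 → turn -1·90°
n=1: pose=(-4,-5,E); sL=12/25, sR=60/229; mL=-3498/5725, mR=-4248/5725; mL+mR=-7746/5725 → advance -1; mR−mL=-30/229 → turn -1·90°
n=2: pose=(-5,-5,S); sL=15/64, sR=15/68; mL=-375/1088, mR=-495/1088; mL+mR=-435/544 → advance -1; mR−mL=-15/136 → turn -1·90°
n=3: pose=(-5,-4,W); sL=60/221, sR=12/25; mL=-2826/5525, mR=-4152/5525; mL+mR=-6978/5525 → advance -1; mR−mL=-6/25 → turn -1·90°
n=4: pose=(-4,-4,N); sL=2/3, sR=30/41; mL=-127/123, mR=-172/123; mL+mR=-299/123 → advance -1; mR−mL=-15/41 → turn -1·90°
n=5: pose=(-4,-5,E); sL=12/25, sR=60/229; mL=-3498/5725, mR=-4248/5725; mL+mR=-7746/5725 → advance -1; mR−mL=-30/229 → turn -1·90°

0 2/3 30/41 -127/123 -172/123 -4 -4 N
1 12/25 60/229 -3498/5725 -4248/5725 -4 -5 E
2 15/64 15/68 -375/1088 -495/1088 -5 -5 S
3 60/221 12/25 -2826/5525 -4152/5525 -5 -4 W
4 2/3 30/41 -127/123 -172/123 -4 -4 N
5 12/25 60/229 -3498/5725 -4248/5725 -4 -5 E
final -5 -5 S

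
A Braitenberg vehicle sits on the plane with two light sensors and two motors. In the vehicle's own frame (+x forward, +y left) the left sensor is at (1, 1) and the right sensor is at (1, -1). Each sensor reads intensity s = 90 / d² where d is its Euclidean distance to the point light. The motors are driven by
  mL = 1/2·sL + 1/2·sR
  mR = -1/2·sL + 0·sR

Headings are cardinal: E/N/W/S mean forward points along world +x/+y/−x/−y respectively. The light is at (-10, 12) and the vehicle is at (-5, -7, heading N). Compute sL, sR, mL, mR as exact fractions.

left sensor world pos  = (-6, -6); dL² = 340
right sensor world pos = (-4, -6); dR² = 360
sL = 90/340 = 9/34
sR = 90/360 = 1/4
mL = 1/2·sL + 1/2·sR = 35/136
mR = -1/2·sL + 0·sR = -9/68

9/34 1/4 35/136 -9/68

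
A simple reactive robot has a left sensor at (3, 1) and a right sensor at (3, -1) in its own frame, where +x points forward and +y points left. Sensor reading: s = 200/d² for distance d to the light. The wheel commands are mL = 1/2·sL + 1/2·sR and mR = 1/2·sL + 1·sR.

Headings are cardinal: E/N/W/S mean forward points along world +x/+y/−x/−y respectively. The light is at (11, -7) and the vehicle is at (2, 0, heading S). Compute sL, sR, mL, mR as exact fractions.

left sensor world pos  = (3, -3); dL² = 80
right sensor world pos = (1, -3); dR² = 116
sL = 200/80 = 5/2
sR = 200/116 = 50/29
mL = 1/2·sL + 1/2·sR = 245/116
mR = 1/2·sL + 1·sR = 345/116

5/2 50/29 245/116 345/116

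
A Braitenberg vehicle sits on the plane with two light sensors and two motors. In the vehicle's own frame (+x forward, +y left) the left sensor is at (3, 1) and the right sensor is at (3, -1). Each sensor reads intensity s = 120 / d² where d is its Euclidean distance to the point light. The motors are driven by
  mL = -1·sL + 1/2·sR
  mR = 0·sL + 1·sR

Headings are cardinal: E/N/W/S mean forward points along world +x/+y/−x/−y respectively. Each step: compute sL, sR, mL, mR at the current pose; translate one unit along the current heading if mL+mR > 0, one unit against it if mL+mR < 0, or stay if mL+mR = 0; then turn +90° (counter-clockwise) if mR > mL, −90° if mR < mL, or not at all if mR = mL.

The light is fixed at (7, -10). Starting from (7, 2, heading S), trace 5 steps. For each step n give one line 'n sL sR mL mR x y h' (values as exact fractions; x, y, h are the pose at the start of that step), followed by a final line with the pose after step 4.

n=0: pose=(7,2,S); sL=60/41, sR=60/41; mL=-30/41, mR=60/41; mL+mR=30/41 → advance +1; mR−mL=90/41 → turn +1·90°
n=1: pose=(7,1,E); sL=40/51, sR=120/109; mL=-1300/5559, mR=120/109; mL+mR=4820/5559 → advance +1; mR−mL=7420/5559 → turn +1·90°
n=2: pose=(8,1,N); sL=30/49, sR=3/5; mL=-153/490, mR=3/5; mL+mR=141/490 → advance +1; mR−mL=447/490 → turn +1·90°
n=3: pose=(8,2,W); sL=24/25, sR=120/173; mL=-2652/4325, mR=120/173; mL+mR=348/4325 → advance +1; mR−mL=5652/4325 → turn +1·90°
n=4: pose=(7,2,S); sL=60/41, sR=60/41; mL=-30/41, mR=60/41; mL+mR=30/41 → advance +1; mR−mL=90/41 → turn +1·90°

0 60/41 60/41 -30/41 60/41 7 2 S
1 40/51 120/109 -1300/5559 120/109 7 1 E
2 30/49 3/5 -153/490 3/5 8 1 N
3 24/25 120/173 -2652/4325 120/173 8 2 W
4 60/41 60/41 -30/41 60/41 7 2 S
final 7 1 E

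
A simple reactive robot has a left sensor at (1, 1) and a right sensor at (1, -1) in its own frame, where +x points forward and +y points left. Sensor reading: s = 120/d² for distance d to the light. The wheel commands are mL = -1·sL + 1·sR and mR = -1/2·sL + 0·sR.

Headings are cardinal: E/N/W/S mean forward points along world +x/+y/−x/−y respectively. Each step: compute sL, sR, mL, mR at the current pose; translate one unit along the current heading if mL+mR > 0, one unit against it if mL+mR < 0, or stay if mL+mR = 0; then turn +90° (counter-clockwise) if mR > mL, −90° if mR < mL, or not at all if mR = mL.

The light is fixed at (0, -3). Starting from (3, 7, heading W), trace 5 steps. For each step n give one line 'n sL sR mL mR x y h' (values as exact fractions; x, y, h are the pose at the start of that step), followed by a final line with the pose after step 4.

0 24/17 24/25 -192/425 -12/17 3 7 W
1 12/13 60/73 -96/949 -6/13 4 7 N
2 24/25 120/89 864/2225 -12/25 4 6 E
3 3/2 30/17 9/34 -3/4 3 6 S
4 24/17 24/25 -192/425 -12/17 3 7 W
final 4 7 N

n=0: pose=(3,7,W); sL=24/17, sR=24/25; mL=-192/425, mR=-12/17; mL+mR=-492/425 → advance -1; mR−mL=-108/425 → turn -1·90°
n=1: pose=(4,7,N); sL=12/13, sR=60/73; mL=-96/949, mR=-6/13; mL+mR=-534/949 → advance -1; mR−mL=-342/949 → turn -1·90°
n=2: pose=(4,6,E); sL=24/25, sR=120/89; mL=864/2225, mR=-12/25; mL+mR=-204/2225 → advance -1; mR−mL=-1932/2225 → turn -1·90°
n=3: pose=(3,6,S); sL=3/2, sR=30/17; mL=9/34, mR=-3/4; mL+mR=-33/68 → advance -1; mR−mL=-69/68 → turn -1·90°
n=4: pose=(3,7,W); sL=24/17, sR=24/25; mL=-192/425, mR=-12/17; mL+mR=-492/425 → advance -1; mR−mL=-108/425 → turn -1·90°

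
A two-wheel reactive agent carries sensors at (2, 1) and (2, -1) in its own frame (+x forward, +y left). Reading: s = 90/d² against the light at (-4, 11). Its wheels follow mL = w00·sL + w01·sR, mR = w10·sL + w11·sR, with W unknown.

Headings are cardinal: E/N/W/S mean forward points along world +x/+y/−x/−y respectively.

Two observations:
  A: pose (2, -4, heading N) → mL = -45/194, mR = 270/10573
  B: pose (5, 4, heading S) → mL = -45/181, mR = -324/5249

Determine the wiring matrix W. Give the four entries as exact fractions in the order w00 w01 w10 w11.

-1/2 0 1/2 -1/2

obs A: pose=(2,-4,N) → sL=45/97, sR=45/109, mL=-45/194, mR=270/10573
obs B: pose=(5,4,S) → sL=90/181, sR=18/29, mL=-45/181, mR=-324/5249
sensor matrix S = [[45/97, 45/109], [90/181, 18/29]]; det S = 4587840/55497677
solve [mL_A; mL_B] = S·[w00; w01] and [mR_A; mR_B] = S·[w10; w11]:
  w00 = -1/2, w01 = 0, w10 = 1/2, w11 = -1/2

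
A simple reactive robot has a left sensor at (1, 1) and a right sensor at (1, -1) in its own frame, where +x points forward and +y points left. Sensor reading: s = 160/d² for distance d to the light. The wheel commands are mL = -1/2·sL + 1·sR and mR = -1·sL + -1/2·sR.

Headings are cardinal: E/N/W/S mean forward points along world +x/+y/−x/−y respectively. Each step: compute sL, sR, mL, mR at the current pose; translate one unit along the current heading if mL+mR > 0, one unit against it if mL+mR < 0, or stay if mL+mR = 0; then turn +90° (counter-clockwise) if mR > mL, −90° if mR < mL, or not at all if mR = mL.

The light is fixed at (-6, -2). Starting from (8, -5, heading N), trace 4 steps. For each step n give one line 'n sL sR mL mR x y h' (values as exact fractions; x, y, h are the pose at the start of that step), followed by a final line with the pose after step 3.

0 160/173 160/229 9360/39617 -50480/39617 8 -5 N
1 80/117 16/25 872/2925 -2936/2925 8 -6 E
2 160/221 160/169 1680/2873 -3440/2873 7 -6 S
3 1 40/37 43/74 -57/37 7 -5 W
final 8 -5 N

n=0: pose=(8,-5,N); sL=160/173, sR=160/229; mL=9360/39617, mR=-50480/39617; mL+mR=-41120/39617 → advance -1; mR−mL=-59840/39617 → turn -1·90°
n=1: pose=(8,-6,E); sL=80/117, sR=16/25; mL=872/2925, mR=-2936/2925; mL+mR=-688/975 → advance -1; mR−mL=-3808/2925 → turn -1·90°
n=2: pose=(7,-6,S); sL=160/221, sR=160/169; mL=1680/2873, mR=-3440/2873; mL+mR=-1760/2873 → advance -1; mR−mL=-5120/2873 → turn -1·90°
n=3: pose=(7,-5,W); sL=1, sR=40/37; mL=43/74, mR=-57/37; mL+mR=-71/74 → advance -1; mR−mL=-157/74 → turn -1·90°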